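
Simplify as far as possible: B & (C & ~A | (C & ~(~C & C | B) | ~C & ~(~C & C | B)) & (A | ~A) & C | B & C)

B & (C & ~A | (C & ~(~C & C | B) | ~C & ~(~C & C | B)) & (A | ~A) & C | B & C)
= B & (C & ~A | ~(~C & C | B) & (A | ~A) & C | B & C)
= B & (C & ~A | ~(~C & C | B) & C | B & C)
= B & (C & ~A | ~B & C | B & C)
= B & (C & ~A | C)
= B & C

B & C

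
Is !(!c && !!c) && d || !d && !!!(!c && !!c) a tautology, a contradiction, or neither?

tautology

!(!c && !!c) && d || !d && !!!(!c && !!c)
= !(!c && !!c) && d || !d && !(!c && !!c)
= !(!c && !!c)
= c || !c
= true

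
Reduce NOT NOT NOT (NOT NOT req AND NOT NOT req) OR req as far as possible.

NOT NOT NOT (NOT NOT req AND NOT NOT req) OR req
= NOT NOT NOT NOT NOT req OR req   (idempotence)
= NOT NOT NOT req OR req   (double negation)
= NOT req OR req   (double negation)
= TRUE   (complement)

TRUE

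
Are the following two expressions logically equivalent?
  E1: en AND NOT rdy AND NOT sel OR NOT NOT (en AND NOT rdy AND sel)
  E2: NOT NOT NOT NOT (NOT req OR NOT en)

E1: en AND NOT rdy AND NOT sel OR NOT NOT (en AND NOT rdy AND sel)
    = en AND NOT rdy AND NOT sel OR en AND NOT rdy AND sel
    = en AND NOT rdy
E2: NOT NOT NOT NOT (NOT req OR NOT en)
    = NOT NOT (NOT req OR NOT en)
    = NOT req OR NOT en
These differ: at en=0, rdy=0, req=0, sel=0, E1 = 0 but E2 = 1.

No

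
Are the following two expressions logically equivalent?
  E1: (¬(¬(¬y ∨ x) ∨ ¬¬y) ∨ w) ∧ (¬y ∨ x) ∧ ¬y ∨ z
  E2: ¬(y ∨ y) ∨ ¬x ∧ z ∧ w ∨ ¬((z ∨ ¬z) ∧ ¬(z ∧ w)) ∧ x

E1: (¬(¬(¬y ∨ x) ∨ ¬¬y) ∨ w) ∧ (¬y ∨ x) ∧ ¬y ∨ z
    = ((¬y ∨ x) ∧ ¬y ∨ w) ∧ (¬y ∨ x) ∧ ¬y ∨ z   (De Morgan)
    = (¬y ∨ x) ∧ ¬y ∨ z   (absorption)
    = ¬y ∨ z   (absorption)
E2: ¬(y ∨ y) ∨ ¬x ∧ z ∧ w ∨ ¬((z ∨ ¬z) ∧ ¬(z ∧ w)) ∧ x
    = ¬(y ∨ y) ∨ ¬x ∧ z ∧ w ∨ ¬¬(z ∧ w) ∧ x   (complement / identity)
    = ¬y ∨ ¬x ∧ z ∧ w ∨ ¬¬(z ∧ w) ∧ x   (idempotence)
    = ¬y ∨ ¬x ∧ z ∧ w ∨ z ∧ w ∧ x   (double negation)
    = ¬y ∨ z ∧ w   (distribution)
These differ: at w=0, x=0, y=1, z=1, E1 = 1 but E2 = 0.

No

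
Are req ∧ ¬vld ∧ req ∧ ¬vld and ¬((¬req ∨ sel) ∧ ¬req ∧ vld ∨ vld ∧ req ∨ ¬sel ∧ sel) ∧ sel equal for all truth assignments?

No

E1: req ∧ ¬vld ∧ req ∧ ¬vld
    = req ∧ ¬vld   — idempotence
E2: ¬((¬req ∨ sel) ∧ ¬req ∧ vld ∨ vld ∧ req ∨ ¬sel ∧ sel) ∧ sel
    = ¬((¬req ∨ sel) ∧ ¬req ∧ vld ∨ vld ∧ req) ∧ sel   — complement / identity
    = ¬(¬req ∧ vld ∨ vld ∧ req) ∧ sel   — absorption
    = ¬vld ∧ sel   — distribution
These differ: at req=1, sel=0, vld=0, E1 = 1 but E2 = 0.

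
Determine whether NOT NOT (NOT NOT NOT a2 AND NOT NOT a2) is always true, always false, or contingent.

always false

NOT NOT (NOT NOT NOT a2 AND NOT NOT a2)
= NOT (NOT NOT a2 OR NOT a2)   (De Morgan)
= NOT a2 AND a2   (De Morgan)
= FALSE   (complement)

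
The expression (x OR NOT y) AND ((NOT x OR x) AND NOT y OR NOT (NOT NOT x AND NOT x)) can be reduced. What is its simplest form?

x OR NOT y

(x OR NOT y) AND ((NOT x OR x) AND NOT y OR NOT (NOT NOT x AND NOT x))
= (x OR NOT y) AND ((NOT x OR x) AND NOT y OR NOT x OR x)   — De Morgan
= (x OR NOT y) AND (NOT x OR x)   — absorption
= x OR NOT y   — complement / identity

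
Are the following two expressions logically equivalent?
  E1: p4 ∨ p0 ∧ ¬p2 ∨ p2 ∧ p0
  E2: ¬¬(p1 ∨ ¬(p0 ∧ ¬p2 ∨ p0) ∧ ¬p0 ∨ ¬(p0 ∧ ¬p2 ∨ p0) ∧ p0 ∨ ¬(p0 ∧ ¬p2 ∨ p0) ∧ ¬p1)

No

E1: p4 ∨ p0 ∧ ¬p2 ∨ p2 ∧ p0
    = p4 ∨ p0   — distribution
E2: ¬¬(p1 ∨ ¬(p0 ∧ ¬p2 ∨ p0) ∧ ¬p0 ∨ ¬(p0 ∧ ¬p2 ∨ p0) ∧ p0 ∨ ¬(p0 ∧ ¬p2 ∨ p0) ∧ ¬p1)
    = ¬¬(p1 ∨ ¬(p0 ∧ ¬p2 ∨ p0) ∨ ¬(p0 ∧ ¬p2 ∨ p0) ∧ ¬p1)   — distribution
    = ¬¬(p1 ∨ ¬(p0 ∧ ¬p2 ∨ p0))   — absorption
    = ¬¬(p1 ∨ ¬p0)   — absorption
    = p1 ∨ ¬p0   — double negation
These differ: at p0=0, p1=1, p2=0, p4=0, E1 = 0 but E2 = 1.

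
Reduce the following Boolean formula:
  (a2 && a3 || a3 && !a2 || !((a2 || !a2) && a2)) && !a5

(a2 && a3 || a3 && !a2 || !((a2 || !a2) && a2)) && !a5
= (a3 || !((a2 || !a2) && a2)) && !a5
= (a3 || !a2) && !a5

(a3 || !a2) && !a5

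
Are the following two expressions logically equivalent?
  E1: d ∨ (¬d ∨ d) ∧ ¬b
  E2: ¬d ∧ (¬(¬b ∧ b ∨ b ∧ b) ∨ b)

E1: d ∨ (¬d ∨ d) ∧ ¬b
    = d ∨ ¬b   — complement / identity
E2: ¬d ∧ (¬(¬b ∧ b ∨ b ∧ b) ∨ b)
    = ¬d ∧ (¬b ∨ b)   — distribution
    = ¬d   — complement / identity
These differ: at b=1, d=1, E1 = 1 but E2 = 0.

No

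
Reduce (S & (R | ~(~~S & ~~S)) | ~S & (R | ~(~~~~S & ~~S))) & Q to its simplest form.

(R | ~S) & Q

(S & (R | ~(~~S & ~~S)) | ~S & (R | ~(~~~~S & ~~S))) & Q
= (S & (R | ~(~~S & ~~S)) | ~S & (R | ~(~~S & ~~S))) & Q   (double negation)
= (R | ~(~~S & ~~S)) & Q   (distribution)
= (R | ~~~S) & Q   (idempotence)
= (R | ~S) & Q   (double negation)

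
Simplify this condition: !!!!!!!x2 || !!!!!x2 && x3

!!!!!!!x2 || !!!!!x2 && x3
= !!!!!x2 || !!!!!x2 && x3
= !!!!!x2
= !!!x2
= !x2

!x2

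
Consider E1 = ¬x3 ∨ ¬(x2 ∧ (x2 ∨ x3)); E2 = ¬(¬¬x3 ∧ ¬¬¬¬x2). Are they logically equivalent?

Yes

E1: ¬x3 ∨ ¬(x2 ∧ (x2 ∨ x3))
    = ¬x3 ∨ ¬x2
E2: ¬(¬¬x3 ∧ ¬¬¬¬x2)
    = ¬(¬¬x3 ∧ ¬¬x2)
    = ¬x3 ∨ ¬x2
Both reduce to ¬x3 ∨ ¬x2, so they are equivalent.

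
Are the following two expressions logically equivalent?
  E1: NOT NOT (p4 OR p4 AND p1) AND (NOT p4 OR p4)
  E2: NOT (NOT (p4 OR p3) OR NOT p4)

Yes

E1: NOT NOT (p4 OR p4 AND p1) AND (NOT p4 OR p4)
    = NOT NOT (p4 OR p4 AND p1)
    = p4 OR p4 AND p1
    = p4
E2: NOT (NOT (p4 OR p3) OR NOT p4)
    = (p4 OR p3) AND p4
    = p4
Both reduce to p4, so they are equivalent.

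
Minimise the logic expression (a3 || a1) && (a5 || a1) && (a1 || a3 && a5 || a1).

(a3 || a1) && (a5 || a1) && (a1 || a3 && a5 || a1)
= (a1 || a3 && a5) && (a1 || a3 && a5 || a1)   — distribution
= a1 || a3 && a5   — absorption

a1 || a3 && a5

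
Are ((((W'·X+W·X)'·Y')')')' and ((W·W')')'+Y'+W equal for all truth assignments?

E1: ((((W'·X+W·X)'·Y')')')'
    = ((W'·X+W·X+Y)')'   (De Morgan)
    = ((X+Y)')'   (distribution)
    = X+Y   (double negation)
E2: ((W·W')')'+Y'+W
    = W·W'+Y'+W   (double negation)
    = Y'+W   (complement / identity)
These differ: at W=0, X=0, Y=0, E1 = 0 but E2 = 1.

No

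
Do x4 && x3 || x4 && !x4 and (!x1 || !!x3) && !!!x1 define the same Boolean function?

No

E1: x4 && x3 || x4 && !x4
    = x4 && x3   [complement / identity]
E2: (!x1 || !!x3) && !!!x1
    = (!x1 || x3) && !!!x1   [double negation]
    = (!x1 || x3) && !x1   [double negation]
    = !x1   [absorption]
These differ: at x1=0, x3=1, x4=0, E1 = 0 but E2 = 1.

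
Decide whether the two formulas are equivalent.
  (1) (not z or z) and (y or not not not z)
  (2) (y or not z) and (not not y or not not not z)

Yes

E1: (not z or z) and (y or not not not z)
    = y or not not not z
    = y or not z
E2: (y or not z) and (not not y or not not not z)
    = (y or not z) and (not not y or not z)
    = (y or not z) and (y or not z)
    = y or not z
Both reduce to y or not z, so they are equivalent.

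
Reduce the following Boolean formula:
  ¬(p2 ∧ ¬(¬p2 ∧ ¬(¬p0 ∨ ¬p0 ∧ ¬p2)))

¬p2

¬(p2 ∧ ¬(¬p2 ∧ ¬(¬p0 ∨ ¬p0 ∧ ¬p2)))
= ¬(p2 ∧ ¬(¬p2 ∧ ¬¬p0))   — absorption
= ¬(p2 ∧ (p2 ∨ ¬p0))   — De Morgan
= ¬p2   — absorption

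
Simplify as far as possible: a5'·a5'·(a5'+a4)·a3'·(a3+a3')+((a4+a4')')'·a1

a5'·a3'+a1

a5'·a5'·(a5'+a4)·a3'·(a3+a3')+((a4+a4')')'·a1
= a5'·a5'·(a5'+a4)·a3'·(a3+a3')+(a4+a4')·a1   [double negation]
= a5'·(a5'+a4)·a3'·(a3+a3')+(a4+a4')·a1   [idempotence]
= a5'·a3'·(a3+a3')+(a4+a4')·a1   [absorption]
= a5'·a3'·(a3+a3')+a1   [complement / identity]
= a5'·a3'+a1   [complement / identity]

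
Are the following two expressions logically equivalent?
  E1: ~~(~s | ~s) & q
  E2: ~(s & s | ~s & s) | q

E1: ~~(~s | ~s) & q
    = ~(s & s) & q   [De Morgan]
    = ~s & q   [idempotence]
E2: ~(s & s | ~s & s) | q
    = ~(s & (s | ~s)) | q   [distribution]
    = ~s | q   [complement / identity]
These differ: at q=0, s=0, E1 = 0 but E2 = 1.

No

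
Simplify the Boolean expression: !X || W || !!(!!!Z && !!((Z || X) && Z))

!X || W

!X || W || !!(!!!Z && !!((Z || X) && Z))
= !X || W || !(!!Z || !((Z || X) && Z))
= !X || W || !(!!Z || !Z)
= !X || W || !Z && Z
= !X || W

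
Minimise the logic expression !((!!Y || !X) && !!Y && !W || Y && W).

!((!!Y || !X) && !!Y && !W || Y && W)
= !(!!Y && !W || Y && W)   — absorption
= !(Y && !W || Y && W)   — double negation
= !Y   — distribution

!Y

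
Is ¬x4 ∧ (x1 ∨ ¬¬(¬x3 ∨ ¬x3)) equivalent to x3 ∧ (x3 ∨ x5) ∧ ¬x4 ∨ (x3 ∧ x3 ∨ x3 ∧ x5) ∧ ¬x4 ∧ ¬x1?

E1: ¬x4 ∧ (x1 ∨ ¬¬(¬x3 ∨ ¬x3))
    = ¬x4 ∧ (x1 ∨ ¬¬¬x3)   — idempotence
    = ¬x4 ∧ (x1 ∨ ¬x3)   — double negation
E2: x3 ∧ (x3 ∨ x5) ∧ ¬x4 ∨ (x3 ∧ x3 ∨ x3 ∧ x5) ∧ ¬x4 ∧ ¬x1
    = x3 ∧ (x3 ∨ x5) ∧ ¬x4 ∨ x3 ∧ (x3 ∨ x5) ∧ ¬x4 ∧ ¬x1   — distribution
    = x3 ∧ (x3 ∨ x5) ∧ ¬x4   — absorption
    = x3 ∧ ¬x4   — absorption
These differ: at x1=1, x3=0, x4=0, x5=1, E1 = 1 but E2 = 0.

No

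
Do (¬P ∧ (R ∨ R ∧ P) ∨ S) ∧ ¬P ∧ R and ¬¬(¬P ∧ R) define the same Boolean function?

Yes

E1: (¬P ∧ (R ∨ R ∧ P) ∨ S) ∧ ¬P ∧ R
    = (¬P ∧ R ∨ S) ∧ ¬P ∧ R
    = ¬P ∧ R
E2: ¬¬(¬P ∧ R)
    = ¬P ∧ R
Both reduce to ¬P ∧ R, so they are equivalent.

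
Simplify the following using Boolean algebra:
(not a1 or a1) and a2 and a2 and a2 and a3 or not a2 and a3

(not a1 or a1) and a2 and a2 and a2 and a3 or not a2 and a3
= a2 and a2 and a2 and a3 or not a2 and a3   — complement / identity
= a2 and a2 and a3 or not a2 and a3   — idempotence
= a2 and a3 or not a2 and a3   — idempotence
= a3   — distribution

a3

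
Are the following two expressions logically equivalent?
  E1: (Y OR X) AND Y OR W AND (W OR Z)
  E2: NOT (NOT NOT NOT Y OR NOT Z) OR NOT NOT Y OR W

Yes

E1: (Y OR X) AND Y OR W AND (W OR Z)
    = (Y OR X) AND Y OR W   — absorption
    = Y OR W   — absorption
E2: NOT (NOT NOT NOT Y OR NOT Z) OR NOT NOT Y OR W
    = NOT NOT Y AND Z OR NOT NOT Y OR W   — De Morgan
    = NOT NOT Y OR W   — absorption
    = Y OR W   — double negation
Both reduce to Y OR W, so they are equivalent.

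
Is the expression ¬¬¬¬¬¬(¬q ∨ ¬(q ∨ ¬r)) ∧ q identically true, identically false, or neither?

¬¬¬¬¬¬(¬q ∨ ¬(q ∨ ¬r)) ∧ q
= ¬¬¬¬(¬q ∨ ¬(q ∨ ¬r)) ∧ q   — double negation
= ¬¬¬(q ∧ (q ∨ ¬r)) ∧ q   — De Morgan
= ¬(q ∧ (q ∨ ¬r)) ∧ q   — double negation
= ¬q ∧ q   — absorption
= False   — complement

identically false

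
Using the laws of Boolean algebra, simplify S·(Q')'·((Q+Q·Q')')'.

S·(Q')'·((Q+Q·Q')')'
= S·(Q')'·(Q')'   — complement / identity
= S·(Q')'   — idempotence
= S·Q   — double negation

S·Q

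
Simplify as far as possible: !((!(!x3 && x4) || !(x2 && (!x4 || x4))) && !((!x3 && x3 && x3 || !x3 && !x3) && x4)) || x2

!((!(!x3 && x4) || !(x2 && (!x4 || x4))) && !((!x3 && x3 && x3 || !x3 && !x3) && x4)) || x2
= !((!(!x3 && x4) || !x2) && !((!x3 && x3 && x3 || !x3 && !x3) && x4)) || x2   (complement / identity)
= !((!(!x3 && x4) || !x2) && !((!x3 && x3 || !x3 && !x3) && x4)) || x2   (idempotence)
= !((!(!x3 && x4) || !x2) && !(!x3 && x4)) || x2   (distribution)
= !!(!x3 && x4) || x2   (absorption)
= !x3 && x4 || x2   (double negation)

!x3 && x4 || x2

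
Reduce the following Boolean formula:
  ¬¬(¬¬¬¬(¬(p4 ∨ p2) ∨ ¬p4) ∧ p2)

¬p4 ∧ p2

¬¬(¬¬¬¬(¬(p4 ∨ p2) ∨ ¬p4) ∧ p2)
= ¬¬(¬¬¬((p4 ∨ p2) ∧ p4) ∧ p2)   (De Morgan)
= ¬¬¬((p4 ∨ p2) ∧ p4) ∧ p2   (double negation)
= ¬((p4 ∨ p2) ∧ p4) ∧ p2   (double negation)
= ¬p4 ∧ p2   (absorption)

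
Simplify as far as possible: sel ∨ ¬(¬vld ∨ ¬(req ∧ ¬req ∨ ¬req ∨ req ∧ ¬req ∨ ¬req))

sel ∨ vld ∧ ¬req

sel ∨ ¬(¬vld ∨ ¬(req ∧ ¬req ∨ ¬req ∨ req ∧ ¬req ∨ ¬req))
= sel ∨ vld ∧ (req ∧ ¬req ∨ ¬req ∨ req ∧ ¬req ∨ ¬req)
= sel ∨ vld ∧ (req ∧ ¬req ∨ ¬req)
= sel ∨ vld ∧ ¬req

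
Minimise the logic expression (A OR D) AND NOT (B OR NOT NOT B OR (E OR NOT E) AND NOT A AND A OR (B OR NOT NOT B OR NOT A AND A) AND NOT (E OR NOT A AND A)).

(A OR D) AND NOT B

(A OR D) AND NOT (B OR NOT NOT B OR (E OR NOT E) AND NOT A AND A OR (B OR NOT NOT B OR NOT A AND A) AND NOT (E OR NOT A AND A))
= (A OR D) AND NOT (B OR NOT NOT B OR (E OR NOT E) AND NOT A AND A OR (B OR NOT NOT B OR NOT A AND A) AND NOT E)   — complement / identity
= (A OR D) AND NOT (B OR NOT NOT B OR NOT A AND A OR (B OR NOT NOT B OR NOT A AND A) AND NOT E)   — complement / identity
= (A OR D) AND NOT (B OR NOT NOT B OR NOT A AND A)   — absorption
= (A OR D) AND NOT (B OR NOT NOT B)   — complement / identity
= (A OR D) AND NOT (B OR B)   — double negation
= (A OR D) AND NOT B   — idempotence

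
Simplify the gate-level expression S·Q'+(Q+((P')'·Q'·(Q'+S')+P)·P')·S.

S·Q'+(Q+((P')'·Q'·(Q'+S')+P)·P')·S
= S·Q'+(Q+(P·Q'·(Q'+S')+P)·P')·S   [double negation]
= S·Q'+(Q+(P·Q'+P)·P')·S   [absorption]
= S·Q'+(Q+P·P')·S   [absorption]
= S·Q'+Q·S   [complement / identity]
= S   [distribution]

S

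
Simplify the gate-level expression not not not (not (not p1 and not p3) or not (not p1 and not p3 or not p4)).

not not not (not (not p1 and not p3) or not (not p1 and not p3 or not p4))
= not not (not p1 and not p3 and (not p1 and not p3 or not p4))   [De Morgan]
= not not (not p1 and not p3)   [absorption]
= not p1 and not p3   [double negation]

not p1 and not p3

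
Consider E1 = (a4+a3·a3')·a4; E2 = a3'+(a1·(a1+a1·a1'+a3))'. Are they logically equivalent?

No

E1: (a4+a3·a3')·a4
    = a4·a4   [complement / identity]
    = a4   [idempotence]
E2: a3'+(a1·(a1+a1·a1'+a3))'
    = a3'+(a1·(a1+a3))'   [complement / identity]
    = a3'+a1'   [absorption]
These differ: at a1=0, a3=1, a4=0, E1 = 0 but E2 = 1.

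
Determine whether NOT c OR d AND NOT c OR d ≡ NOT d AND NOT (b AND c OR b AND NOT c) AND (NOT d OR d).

No

E1: NOT c OR d AND NOT c OR d
    = NOT c OR d   — absorption
E2: NOT d AND NOT (b AND c OR b AND NOT c) AND (NOT d OR d)
    = NOT d AND NOT (b AND c OR b AND NOT c)   — complement / identity
    = NOT d AND NOT b   — distribution
These differ: at b=1, c=0, d=1, E1 = 1 but E2 = 0.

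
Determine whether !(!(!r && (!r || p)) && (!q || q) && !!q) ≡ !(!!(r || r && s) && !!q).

E1: !(!(!r && (!r || p)) && (!q || q) && !!q)
    = !(!!r && (!q || q) && !!q)   (absorption)
    = !(!!r && !!q)   (complement / identity)
    = !r || !q   (De Morgan)
E2: !(!!(r || r && s) && !!q)
    = !(r || r && s) || !q   (De Morgan)
    = !r || !q   (absorption)
Both reduce to !r || !q, so they are equivalent.

Yes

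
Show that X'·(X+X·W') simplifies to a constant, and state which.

0

X'·(X+X·W')
= X'·X   (absorption)
= 0   (complement)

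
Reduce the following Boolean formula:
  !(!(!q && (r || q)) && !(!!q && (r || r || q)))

r || q

!(!(!q && (r || q)) && !(!!q && (r || r || q)))
= !(!(!q && (r || q)) && !(!!q && (r || q)))   [idempotence]
= !(!(!q && (r || q)) && !(q && (r || q)))   [double negation]
= !q && (r || q) || q && (r || q)   [De Morgan]
= r || q   [distribution]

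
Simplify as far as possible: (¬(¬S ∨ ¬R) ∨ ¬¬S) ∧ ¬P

S ∧ ¬P

(¬(¬S ∨ ¬R) ∨ ¬¬S) ∧ ¬P
= (S ∧ R ∨ ¬¬S) ∧ ¬P
= (S ∧ R ∨ S) ∧ ¬P
= S ∧ ¬P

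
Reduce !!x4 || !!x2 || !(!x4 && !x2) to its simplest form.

!!x4 || !!x2 || !(!x4 && !x2)
= !!x4 || !!x2 || x4 || x2   (De Morgan)
= !!x4 || x2 || x4 || x2   (double negation)
= x4 || x2 || x4 || x2   (double negation)
= x4 || x2   (idempotence)

x4 || x2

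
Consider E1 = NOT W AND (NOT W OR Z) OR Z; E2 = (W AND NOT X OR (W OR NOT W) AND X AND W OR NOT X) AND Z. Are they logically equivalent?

E1: NOT W AND (NOT W OR Z) OR Z
    = NOT W OR Z   [absorption]
E2: (W AND NOT X OR (W OR NOT W) AND X AND W OR NOT X) AND Z
    = (W AND NOT X OR X AND W OR NOT X) AND Z   [complement / identity]
    = (W OR NOT X) AND Z   [distribution]
These differ: at W=0, X=1, Z=0, E1 = 1 but E2 = 0.

No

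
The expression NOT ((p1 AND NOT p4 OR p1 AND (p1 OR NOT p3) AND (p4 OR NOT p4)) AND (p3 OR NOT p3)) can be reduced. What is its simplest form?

NOT p1

NOT ((p1 AND NOT p4 OR p1 AND (p1 OR NOT p3) AND (p4 OR NOT p4)) AND (p3 OR NOT p3))
= NOT (p1 AND NOT p4 OR p1 AND (p1 OR NOT p3) AND (p4 OR NOT p4))   (complement / identity)
= NOT (p1 AND NOT p4 OR p1 AND (p1 OR NOT p3))   (complement / identity)
= NOT (p1 AND NOT p4 OR p1)   (absorption)
= NOT p1   (absorption)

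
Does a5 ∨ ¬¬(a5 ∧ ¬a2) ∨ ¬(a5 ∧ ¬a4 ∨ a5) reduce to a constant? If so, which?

a5 ∨ ¬¬(a5 ∧ ¬a2) ∨ ¬(a5 ∧ ¬a4 ∨ a5)
= a5 ∨ a5 ∧ ¬a2 ∨ ¬(a5 ∧ ¬a4 ∨ a5)   — double negation
= a5 ∨ a5 ∧ ¬a2 ∨ ¬a5   — absorption
= a5 ∨ ¬a5   — absorption
= True   — complement

yes, True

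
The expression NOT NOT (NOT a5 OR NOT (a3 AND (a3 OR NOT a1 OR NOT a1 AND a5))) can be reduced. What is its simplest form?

NOT NOT (NOT a5 OR NOT (a3 AND (a3 OR NOT a1 OR NOT a1 AND a5)))
= NOT NOT (NOT a5 OR NOT (a3 AND (a3 OR NOT a1)))   — absorption
= NOT NOT (NOT a5 OR NOT a3)   — absorption
= NOT a5 OR NOT a3   — double negation

NOT a5 OR NOT a3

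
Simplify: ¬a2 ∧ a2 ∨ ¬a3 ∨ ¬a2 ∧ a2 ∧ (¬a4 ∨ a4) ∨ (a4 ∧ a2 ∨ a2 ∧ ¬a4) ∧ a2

¬a3 ∨ a2

¬a2 ∧ a2 ∨ ¬a3 ∨ ¬a2 ∧ a2 ∧ (¬a4 ∨ a4) ∨ (a4 ∧ a2 ∨ a2 ∧ ¬a4) ∧ a2
= ¬a2 ∧ a2 ∨ ¬a3 ∨ ¬a2 ∧ a2 ∧ (¬a4 ∨ a4) ∨ a2 ∧ a2   (distribution)
= ¬a2 ∧ a2 ∨ ¬a3 ∨ ¬a2 ∧ a2 ∨ a2 ∧ a2   (complement / identity)
= ¬a2 ∧ a2 ∨ ¬a3 ∨ a2   (distribution)
= ¬a3 ∨ a2   (complement / identity)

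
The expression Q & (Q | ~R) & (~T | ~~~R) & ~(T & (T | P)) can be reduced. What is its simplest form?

Q & ~T

Q & (Q | ~R) & (~T | ~~~R) & ~(T & (T | P))
= Q & (Q | ~R) & (~T | ~R) & ~(T & (T | P))   [double negation]
= Q & (Q | ~R) & (~T | ~R) & ~T   [absorption]
= Q & (~T | ~R) & ~T   [absorption]
= Q & ~T   [absorption]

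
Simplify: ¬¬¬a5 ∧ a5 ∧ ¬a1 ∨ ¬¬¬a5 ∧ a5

False

¬¬¬a5 ∧ a5 ∧ ¬a1 ∨ ¬¬¬a5 ∧ a5
= ¬¬¬a5 ∧ a5   — absorption
= ¬a5 ∧ a5   — double negation
= False   — complement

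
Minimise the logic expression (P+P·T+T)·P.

P

(P+P·T+T)·P
= (P+T)·P
= P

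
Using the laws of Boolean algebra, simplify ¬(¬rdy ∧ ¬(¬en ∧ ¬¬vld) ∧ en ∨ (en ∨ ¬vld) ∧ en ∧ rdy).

¬(¬rdy ∧ ¬(¬en ∧ ¬¬vld) ∧ en ∨ (en ∨ ¬vld) ∧ en ∧ rdy)
= ¬(¬rdy ∧ (en ∨ ¬vld) ∧ en ∨ (en ∨ ¬vld) ∧ en ∧ rdy)   — De Morgan
= ¬((en ∨ ¬vld) ∧ en)   — distribution
= ¬en   — absorption

¬en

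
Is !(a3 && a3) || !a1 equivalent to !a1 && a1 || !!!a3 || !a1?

Yes

E1: !(a3 && a3) || !a1
    = !a3 || !a1   (idempotence)
E2: !a1 && a1 || !!!a3 || !a1
    = !a1 && a1 || !a3 || !a1   (double negation)
    = !a3 || !a1   (complement / identity)
Both reduce to !a3 || !a1, so they are equivalent.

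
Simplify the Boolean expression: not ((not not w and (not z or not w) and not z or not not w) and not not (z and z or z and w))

not w or not z

not ((not not w and (not z or not w) and not z or not not w) and not not (z and z or z and w))
= not ((not not w and (not z or not w) and not z or not not w) and not not ((z or w) and z))   (distribution)
= not ((not not w and not z or not not w) and not not ((z or w) and z))   (absorption)
= not (not not w and not not ((z or w) and z))   (absorption)
= not w or not ((z or w) and z)   (De Morgan)
= not w or not z   (absorption)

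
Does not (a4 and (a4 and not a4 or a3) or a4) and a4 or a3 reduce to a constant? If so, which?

not (a4 and (a4 and not a4 or a3) or a4) and a4 or a3
= not (a4 and a3 or a4) and a4 or a3   — complement / identity
= not a4 and a4 or a3   — absorption
= a3   — complement / identity
This depends on a3, so it is not a constant.

no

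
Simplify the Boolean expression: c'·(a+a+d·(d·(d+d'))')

c'·a

c'·(a+a+d·(d·(d+d'))')
= c'·(a+a+d·d')   (complement / identity)
= c'·(a+a)   (complement / identity)
= c'·a   (idempotence)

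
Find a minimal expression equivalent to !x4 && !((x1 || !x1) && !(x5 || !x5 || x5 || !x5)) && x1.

!x4 && x1

!x4 && !((x1 || !x1) && !(x5 || !x5 || x5 || !x5)) && x1
= !x4 && !!(x5 || !x5 || x5 || !x5) && x1   (complement / identity)
= !x4 && !!(x5 || !x5) && x1   (idempotence)
= !x4 && (x5 || !x5) && x1   (double negation)
= !x4 && x1   (complement / identity)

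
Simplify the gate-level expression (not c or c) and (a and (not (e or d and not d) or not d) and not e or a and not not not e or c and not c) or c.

(not c or c) and (a and (not (e or d and not d) or not d) and not e or a and not not not e or c and not c) or c
= (not c or c) and (a and (not (e or d and not d) or not d) and not e or a and not e or c and not c) or c   [double negation]
= (not c or c) and (a and (not e or not d) and not e or a and not e or c and not c) or c   [complement / identity]
= a and (not e or not d) and not e or a and not e or c and not c or c   [complement / identity]
= a and not e or a and not e or c and not c or c   [absorption]
= a and not e or c and not c or c   [idempotence]
= a and not e or c   [complement / identity]

a and not e or c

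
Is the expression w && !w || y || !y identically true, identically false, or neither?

identically true

w && !w || y || !y
= y || !y   — complement / identity
= true   — complement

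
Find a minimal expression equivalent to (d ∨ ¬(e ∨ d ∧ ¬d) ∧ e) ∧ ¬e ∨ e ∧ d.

(d ∨ ¬(e ∨ d ∧ ¬d) ∧ e) ∧ ¬e ∨ e ∧ d
= (d ∨ ¬e ∧ e) ∧ ¬e ∨ e ∧ d
= d ∧ ¬e ∨ e ∧ d
= d

d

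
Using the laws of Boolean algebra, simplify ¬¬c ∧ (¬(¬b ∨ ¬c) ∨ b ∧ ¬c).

¬¬c ∧ (¬(¬b ∨ ¬c) ∨ b ∧ ¬c)
= ¬¬c ∧ (b ∧ c ∨ b ∧ ¬c)   (De Morgan)
= ¬¬c ∧ b   (distribution)
= c ∧ b   (double negation)

c ∧ b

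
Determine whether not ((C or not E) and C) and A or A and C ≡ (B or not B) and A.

Yes

E1: not ((C or not E) and C) and A or A and C
    = not C and A or A and C   (absorption)
    = A   (distribution)
E2: (B or not B) and A
    = A   (complement / identity)
Both reduce to A, so they are equivalent.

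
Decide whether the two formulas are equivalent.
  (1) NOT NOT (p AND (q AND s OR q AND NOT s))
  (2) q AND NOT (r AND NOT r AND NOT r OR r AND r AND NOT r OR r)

E1: NOT NOT (p AND (q AND s OR q AND NOT s))
    = p AND (q AND s OR q AND NOT s)   (double negation)
    = p AND q   (distribution)
E2: q AND NOT (r AND NOT r AND NOT r OR r AND r AND NOT r OR r)
    = q AND NOT (r AND NOT r OR r)   (distribution)
    = q AND NOT r   (complement / identity)
These differ: at p=0, q=1, r=0, s=0, E1 = 0 but E2 = 1.

No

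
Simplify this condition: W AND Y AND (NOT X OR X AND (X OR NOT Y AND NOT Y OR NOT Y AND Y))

W AND Y

W AND Y AND (NOT X OR X AND (X OR NOT Y AND NOT Y OR NOT Y AND Y))
= W AND Y AND (NOT X OR X AND (X OR NOT Y))   (distribution)
= W AND Y AND (NOT X OR X)   (absorption)
= W AND Y   (complement / identity)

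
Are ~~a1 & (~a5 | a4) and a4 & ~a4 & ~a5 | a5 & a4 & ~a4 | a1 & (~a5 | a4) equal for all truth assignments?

Yes

E1: ~~a1 & (~a5 | a4)
    = a1 & (~a5 | a4)   [double negation]
E2: a4 & ~a4 & ~a5 | a5 & a4 & ~a4 | a1 & (~a5 | a4)
    = a4 & ~a4 | a1 & (~a5 | a4)   [distribution]
    = a1 & (~a5 | a4)   [complement / identity]
Both reduce to a1 & (~a5 | a4), so they are equivalent.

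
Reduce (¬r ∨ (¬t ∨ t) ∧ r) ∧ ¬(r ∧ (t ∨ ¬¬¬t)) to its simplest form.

(¬r ∨ (¬t ∨ t) ∧ r) ∧ ¬(r ∧ (t ∨ ¬¬¬t))
= (¬r ∨ (¬t ∨ t) ∧ r) ∧ ¬(r ∧ (t ∨ ¬t))   (double negation)
= (¬r ∨ r) ∧ ¬(r ∧ (t ∨ ¬t))   (complement / identity)
= (¬r ∨ r) ∧ ¬r   (complement / identity)
= ¬r   (complement / identity)

¬r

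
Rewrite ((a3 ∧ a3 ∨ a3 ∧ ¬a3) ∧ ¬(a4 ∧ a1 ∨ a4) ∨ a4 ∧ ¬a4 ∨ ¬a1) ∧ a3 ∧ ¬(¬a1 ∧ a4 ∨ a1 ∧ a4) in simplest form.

((a3 ∧ a3 ∨ a3 ∧ ¬a3) ∧ ¬(a4 ∧ a1 ∨ a4) ∨ a4 ∧ ¬a4 ∨ ¬a1) ∧ a3 ∧ ¬(¬a1 ∧ a4 ∨ a1 ∧ a4)
= ((a3 ∧ a3 ∨ a3 ∧ ¬a3) ∧ ¬(a4 ∧ a1 ∨ a4) ∨ a4 ∧ ¬a4 ∨ ¬a1) ∧ a3 ∧ ¬a4
= ((a3 ∧ a3 ∨ a3 ∧ ¬a3) ∧ ¬a4 ∨ a4 ∧ ¬a4 ∨ ¬a1) ∧ a3 ∧ ¬a4
= ((a3 ∧ a3 ∨ a3 ∧ ¬a3) ∧ ¬a4 ∨ ¬a1) ∧ a3 ∧ ¬a4
= (a3 ∧ ¬a4 ∨ ¬a1) ∧ a3 ∧ ¬a4
= a3 ∧ ¬a4

a3 ∧ ¬a4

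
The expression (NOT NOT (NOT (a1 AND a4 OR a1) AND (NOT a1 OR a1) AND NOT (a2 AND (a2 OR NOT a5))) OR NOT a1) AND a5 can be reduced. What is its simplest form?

NOT a1 AND a5

(NOT NOT (NOT (a1 AND a4 OR a1) AND (NOT a1 OR a1) AND NOT (a2 AND (a2 OR NOT a5))) OR NOT a1) AND a5
= (NOT NOT (NOT (a1 AND a4 OR a1) AND NOT (a2 AND (a2 OR NOT a5))) OR NOT a1) AND a5   [complement / identity]
= (NOT NOT (NOT a1 AND NOT (a2 AND (a2 OR NOT a5))) OR NOT a1) AND a5   [absorption]
= (NOT NOT (NOT a1 AND NOT a2) OR NOT a1) AND a5   [absorption]
= (NOT a1 AND NOT a2 OR NOT a1) AND a5   [double negation]
= NOT a1 AND a5   [absorption]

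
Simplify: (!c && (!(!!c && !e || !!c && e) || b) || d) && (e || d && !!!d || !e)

(!c && (!(!!c && !e || !!c && e) || b) || d) && (e || d && !!!d || !e)
= (!c && (!!!c || b) || d) && (e || d && !!!d || !e)   — distribution
= (!c && (!c || b) || d) && (e || d && !!!d || !e)   — double negation
= (!c && (!c || b) || d) && (e || d && !d || !e)   — double negation
= (!c && (!c || b) || d) && (e || !e)   — complement / identity
= (!c || d) && (e || !e)   — absorption
= !c || d   — complement / identity

!c || d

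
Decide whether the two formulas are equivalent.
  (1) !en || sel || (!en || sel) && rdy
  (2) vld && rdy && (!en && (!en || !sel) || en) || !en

E1: !en || sel || (!en || sel) && rdy
    = !en || sel
E2: vld && rdy && (!en && (!en || !sel) || en) || !en
    = vld && rdy && (!en || en) || !en
    = vld && rdy || !en
These differ: at en=1, rdy=0, sel=1, vld=0, E1 = 1 but E2 = 0.

No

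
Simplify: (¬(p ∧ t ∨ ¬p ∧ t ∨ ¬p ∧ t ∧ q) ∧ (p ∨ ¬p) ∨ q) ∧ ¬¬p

(¬t ∨ q) ∧ p

(¬(p ∧ t ∨ ¬p ∧ t ∨ ¬p ∧ t ∧ q) ∧ (p ∨ ¬p) ∨ q) ∧ ¬¬p
= (¬(p ∧ t ∨ ¬p ∧ t) ∧ (p ∨ ¬p) ∨ q) ∧ ¬¬p   (absorption)
= (¬t ∧ (p ∨ ¬p) ∨ q) ∧ ¬¬p   (distribution)
= (¬t ∧ (p ∨ ¬p) ∨ q) ∧ p   (double negation)
= (¬t ∨ q) ∧ p   (complement / identity)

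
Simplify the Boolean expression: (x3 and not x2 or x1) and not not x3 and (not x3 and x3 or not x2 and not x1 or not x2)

x3 and not x2

(x3 and not x2 or x1) and not not x3 and (not x3 and x3 or not x2 and not x1 or not x2)
= (x3 and not x2 or x1) and not not x3 and (not x2 and not x1 or not x2)
= (x3 and not x2 or x1) and x3 and (not x2 and not x1 or not x2)
= (x3 and not x2 or x1) and x3 and not x2
= x3 and not x2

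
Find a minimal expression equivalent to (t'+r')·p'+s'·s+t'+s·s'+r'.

(t'+r')·p'+s'·s+t'+s·s'+r'
= (t'+r')·p'+t'+s·s'+r'   — complement / identity
= (t'+r')·p'+t'+r'   — complement / identity
= t'+r'   — absorption

t'+r'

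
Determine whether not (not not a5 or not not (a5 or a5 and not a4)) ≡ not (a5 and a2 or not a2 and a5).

E1: not (not not a5 or not not (a5 or a5 and not a4))
    = not (not not a5 or not not a5)
    = not a5 and not a5
    = not a5
E2: not (a5 and a2 or not a2 and a5)
    = not a5
Both reduce to not a5, so they are equivalent.

Yes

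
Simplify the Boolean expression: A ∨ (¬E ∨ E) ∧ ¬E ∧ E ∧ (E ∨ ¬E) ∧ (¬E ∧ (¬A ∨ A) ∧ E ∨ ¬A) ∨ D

A ∨ (¬E ∨ E) ∧ ¬E ∧ E ∧ (E ∨ ¬E) ∧ (¬E ∧ (¬A ∨ A) ∧ E ∨ ¬A) ∨ D
= A ∨ ¬E ∧ E ∧ (E ∨ ¬E) ∧ (¬E ∧ (¬A ∨ A) ∧ E ∨ ¬A) ∨ D   (complement / identity)
= A ∨ ¬E ∧ E ∧ (E ∨ ¬E) ∧ (¬E ∧ E ∨ ¬A) ∨ D   (complement / identity)
= A ∨ ¬E ∧ E ∧ (¬E ∧ E ∨ ¬A) ∨ D   (complement / identity)
= A ∨ ¬E ∧ E ∨ D   (absorption)
= A ∨ D   (complement / identity)

A ∨ D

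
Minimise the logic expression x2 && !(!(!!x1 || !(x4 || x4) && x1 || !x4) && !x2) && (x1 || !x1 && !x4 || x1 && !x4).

x2 && !(!(!!x1 || !(x4 || x4) && x1 || !x4) && !x2) && (x1 || !x1 && !x4 || x1 && !x4)
= x2 && (!!x1 || !(x4 || x4) && x1 || !x4 || x2) && (x1 || !x1 && !x4 || x1 && !x4)   [De Morgan]
= x2 && (!!x1 || !(x4 || x4) && x1 || !x4 || x2) && (x1 || !x4)   [distribution]
= x2 && (!!x1 || !x4 && x1 || !x4 || x2) && (x1 || !x4)   [idempotence]
= x2 && (!!x1 || !x4 || x2) && (x1 || !x4)   [absorption]
= x2 && (x1 || !x4 || x2) && (x1 || !x4)   [double negation]
= x2 && (x1 || !x4)   [absorption]

x2 && (x1 || !x4)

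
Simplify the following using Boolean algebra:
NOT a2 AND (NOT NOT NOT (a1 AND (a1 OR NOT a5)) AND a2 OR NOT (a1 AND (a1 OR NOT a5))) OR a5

NOT a2 AND NOT a1 OR a5

NOT a2 AND (NOT NOT NOT (a1 AND (a1 OR NOT a5)) AND a2 OR NOT (a1 AND (a1 OR NOT a5))) OR a5
= NOT a2 AND (NOT (a1 AND (a1 OR NOT a5)) AND a2 OR NOT (a1 AND (a1 OR NOT a5))) OR a5
= NOT a2 AND NOT (a1 AND (a1 OR NOT a5)) OR a5
= NOT a2 AND NOT a1 OR a5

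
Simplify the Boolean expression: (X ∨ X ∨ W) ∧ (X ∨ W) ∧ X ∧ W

X ∧ W

(X ∨ X ∨ W) ∧ (X ∨ W) ∧ X ∧ W
= (X ∨ W) ∧ (X ∨ W) ∧ X ∧ W   [idempotence]
= (X ∨ W) ∧ X ∧ W   [absorption]
= X ∧ W   [absorption]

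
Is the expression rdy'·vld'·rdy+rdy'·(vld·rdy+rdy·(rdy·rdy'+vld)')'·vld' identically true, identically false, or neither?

neither

rdy'·vld'·rdy+rdy'·(vld·rdy+rdy·(rdy·rdy'+vld)')'·vld'
= rdy'·vld'·rdy+rdy'·(vld·rdy+rdy·vld')'·vld'   (complement / identity)
= rdy'·vld'·rdy+rdy'·rdy'·vld'   (distribution)
= rdy'·vld'   (distribution)
This depends on rdy, vld, so it is not a constant.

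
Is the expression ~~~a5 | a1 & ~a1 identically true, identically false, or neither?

neither

~~~a5 | a1 & ~a1
= ~~~a5
= ~a5
This depends on a5, so it is not a constant.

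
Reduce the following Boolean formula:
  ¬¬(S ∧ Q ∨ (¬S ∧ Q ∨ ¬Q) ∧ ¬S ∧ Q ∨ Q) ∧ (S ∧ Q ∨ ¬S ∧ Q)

Q

¬¬(S ∧ Q ∨ (¬S ∧ Q ∨ ¬Q) ∧ ¬S ∧ Q ∨ Q) ∧ (S ∧ Q ∨ ¬S ∧ Q)
= ¬¬(S ∧ Q ∨ ¬S ∧ Q ∨ Q) ∧ (S ∧ Q ∨ ¬S ∧ Q)   (absorption)
= (S ∧ Q ∨ ¬S ∧ Q ∨ Q) ∧ (S ∧ Q ∨ ¬S ∧ Q)   (double negation)
= S ∧ Q ∨ ¬S ∧ Q   (absorption)
= Q   (distribution)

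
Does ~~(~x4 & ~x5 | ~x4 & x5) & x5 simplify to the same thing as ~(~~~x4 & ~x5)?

E1: ~~(~x4 & ~x5 | ~x4 & x5) & x5
    = (~x4 & ~x5 | ~x4 & x5) & x5   [double negation]
    = ~x4 & x5   [distribution]
E2: ~(~~~x4 & ~x5)
    = ~(~x4 & ~x5)   [double negation]
    = x4 | x5   [De Morgan]
These differ: at x4=1, x5=0, E1 = 0 but E2 = 1.

No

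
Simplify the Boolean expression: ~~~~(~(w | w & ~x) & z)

~~~~(~(w | w & ~x) & z)
= ~~~~(~w & z)   — absorption
= ~~(~w & z)   — double negation
= ~w & z   — double negation

~w & z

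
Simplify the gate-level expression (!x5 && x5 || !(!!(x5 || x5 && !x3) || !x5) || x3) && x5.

(!x5 && x5 || !(!!(x5 || x5 && !x3) || !x5) || x3) && x5
= (!x5 && x5 || !(!!x5 || !x5) || x3) && x5   — absorption
= (!x5 && x5 || !x5 && x5 || x3) && x5   — De Morgan
= (!x5 && x5 || x3) && x5   — idempotence
= x3 && x5   — complement / identity

x3 && x5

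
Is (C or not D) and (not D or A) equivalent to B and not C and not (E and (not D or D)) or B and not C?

No

E1: (C or not D) and (not D or A)
    = not D or C and A   (distribution)
E2: B and not C and not (E and (not D or D)) or B and not C
    = B and not C and not E or B and not C   (complement / identity)
    = B and not C   (absorption)
These differ: at A=1, B=0, C=1, D=0, E=0, E1 = 1 but E2 = 0.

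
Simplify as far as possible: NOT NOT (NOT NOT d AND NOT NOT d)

NOT NOT (NOT NOT d AND NOT NOT d)
= NOT NOT NOT NOT d   — idempotence
= NOT NOT d   — double negation
= d   — double negation

d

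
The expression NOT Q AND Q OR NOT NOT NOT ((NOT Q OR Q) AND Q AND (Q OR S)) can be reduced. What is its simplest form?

NOT Q

NOT Q AND Q OR NOT NOT NOT ((NOT Q OR Q) AND Q AND (Q OR S))
= NOT Q AND Q OR NOT ((NOT Q OR Q) AND Q AND (Q OR S))   (double negation)
= NOT Q AND Q OR NOT ((NOT Q OR Q) AND Q)   (absorption)
= NOT ((NOT Q OR Q) AND Q)   (complement / identity)
= NOT Q   (complement / identity)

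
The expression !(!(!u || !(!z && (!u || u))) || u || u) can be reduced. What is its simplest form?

!u

!(!(!u || !(!z && (!u || u))) || u || u)
= !(!(!u || !(!z && (!u || u))) || u)   — idempotence
= !(!(!u || !!z) || u)   — complement / identity
= !(u && !z || u)   — De Morgan
= !u   — absorption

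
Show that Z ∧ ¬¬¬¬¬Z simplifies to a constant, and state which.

False

Z ∧ ¬¬¬¬¬Z
= Z ∧ ¬¬¬Z   [double negation]
= Z ∧ ¬Z   [double negation]
= False   [complement]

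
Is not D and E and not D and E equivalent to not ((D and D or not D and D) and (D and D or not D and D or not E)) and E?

Yes

E1: not D and E and not D and E
    = not D and E
E2: not ((D and D or not D and D) and (D and D or not D and D or not E)) and E
    = not (D and D or not D and D) and E
    = not D and E
Both reduce to not D and E, so they are equivalent.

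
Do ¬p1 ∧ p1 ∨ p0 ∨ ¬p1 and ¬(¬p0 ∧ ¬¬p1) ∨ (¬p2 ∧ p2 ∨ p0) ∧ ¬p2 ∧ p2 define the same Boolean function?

Yes

E1: ¬p1 ∧ p1 ∨ p0 ∨ ¬p1
    = p0 ∨ ¬p1   (complement / identity)
E2: ¬(¬p0 ∧ ¬¬p1) ∨ (¬p2 ∧ p2 ∨ p0) ∧ ¬p2 ∧ p2
    = ¬(¬p0 ∧ ¬¬p1) ∨ ¬p2 ∧ p2   (absorption)
    = p0 ∨ ¬p1 ∨ ¬p2 ∧ p2   (De Morgan)
    = p0 ∨ ¬p1   (complement / identity)
Both reduce to p0 ∨ ¬p1, so they are equivalent.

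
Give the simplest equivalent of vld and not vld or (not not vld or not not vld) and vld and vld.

vld

vld and not vld or (not not vld or not not vld) and vld and vld
= vld and not vld or not not vld and vld and vld   [idempotence]
= vld and not vld or not not vld and vld   [idempotence]
= vld and not vld or vld and vld   [double negation]
= vld   [distribution]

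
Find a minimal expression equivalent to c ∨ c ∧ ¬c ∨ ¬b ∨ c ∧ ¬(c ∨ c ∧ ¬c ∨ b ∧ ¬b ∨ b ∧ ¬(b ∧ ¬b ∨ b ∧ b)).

c ∨ c ∧ ¬c ∨ ¬b ∨ c ∧ ¬(c ∨ c ∧ ¬c ∨ b ∧ ¬b ∨ b ∧ ¬(b ∧ ¬b ∨ b ∧ b))
= c ∨ c ∧ ¬c ∨ ¬b ∨ c ∧ ¬(c ∨ b ∧ ¬b ∨ b ∧ ¬(b ∧ ¬b ∨ b ∧ b))   [complement / identity]
= c ∨ ¬b ∨ c ∧ ¬(c ∨ b ∧ ¬b ∨ b ∧ ¬(b ∧ ¬b ∨ b ∧ b))   [complement / identity]
= c ∨ ¬b ∨ c ∧ ¬(c ∨ b ∧ ¬b ∨ b ∧ ¬b)   [distribution]
= c ∨ ¬b ∨ c ∧ ¬(c ∨ b ∧ ¬b)   [idempotence]
= c ∨ ¬b ∨ c ∧ ¬c   [complement / identity]
= c ∨ ¬b   [complement / identity]

c ∨ ¬b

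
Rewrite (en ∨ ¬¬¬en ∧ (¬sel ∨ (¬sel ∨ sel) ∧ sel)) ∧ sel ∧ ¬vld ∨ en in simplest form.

(en ∨ ¬¬¬en ∧ (¬sel ∨ (¬sel ∨ sel) ∧ sel)) ∧ sel ∧ ¬vld ∨ en
= (en ∨ ¬¬¬en ∧ (¬sel ∨ sel)) ∧ sel ∧ ¬vld ∨ en
= (en ∨ ¬¬¬en) ∧ sel ∧ ¬vld ∨ en
= (en ∨ ¬en) ∧ sel ∧ ¬vld ∨ en
= sel ∧ ¬vld ∨ en

sel ∧ ¬vld ∨ en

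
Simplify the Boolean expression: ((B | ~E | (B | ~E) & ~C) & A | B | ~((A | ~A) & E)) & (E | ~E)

B | ~E

((B | ~E | (B | ~E) & ~C) & A | B | ~((A | ~A) & E)) & (E | ~E)
= ((B | ~E | (B | ~E) & ~C) & A | B | ~E) & (E | ~E)   — complement / identity
= ((B | ~E) & A | B | ~E) & (E | ~E)   — absorption
= (B | ~E) & (E | ~E)   — absorption
= B | ~E   — complement / identity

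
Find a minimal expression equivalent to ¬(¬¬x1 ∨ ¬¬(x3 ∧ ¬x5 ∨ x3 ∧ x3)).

¬(¬¬x1 ∨ ¬¬(x3 ∧ ¬x5 ∨ x3 ∧ x3))
= ¬(¬¬x1 ∨ ¬¬(x3 ∧ ¬x5 ∨ x3))
= ¬x1 ∧ ¬(x3 ∧ ¬x5 ∨ x3)
= ¬x1 ∧ ¬x3

¬x1 ∧ ¬x3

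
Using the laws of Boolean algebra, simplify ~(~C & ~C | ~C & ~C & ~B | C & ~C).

C

~(~C & ~C | ~C & ~C & ~B | C & ~C)
= ~(~C & ~C | C & ~C)   — absorption
= ~~C   — distribution
= C   — double negation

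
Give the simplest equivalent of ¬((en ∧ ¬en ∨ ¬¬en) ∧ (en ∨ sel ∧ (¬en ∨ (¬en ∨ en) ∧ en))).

¬en

¬((en ∧ ¬en ∨ ¬¬en) ∧ (en ∨ sel ∧ (¬en ∨ (¬en ∨ en) ∧ en)))
= ¬((en ∧ ¬en ∨ ¬¬en) ∧ (en ∨ sel ∧ (¬en ∨ en)))
= ¬(¬¬en ∧ (en ∨ sel ∧ (¬en ∨ en)))
= ¬(en ∧ (en ∨ sel ∧ (¬en ∨ en)))
= ¬(en ∧ (en ∨ sel))
= ¬en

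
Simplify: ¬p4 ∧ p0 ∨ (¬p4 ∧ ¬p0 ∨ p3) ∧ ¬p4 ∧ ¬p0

¬p4 ∧ p0 ∨ (¬p4 ∧ ¬p0 ∨ p3) ∧ ¬p4 ∧ ¬p0
= ¬p4 ∧ p0 ∨ ¬p4 ∧ ¬p0   (absorption)
= ¬p4   (distribution)

¬p4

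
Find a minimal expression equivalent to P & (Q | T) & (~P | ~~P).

P & (Q | T) & (~P | ~~P)
= P & (Q | T) & (~P | P)   [double negation]
= P & (Q | T)   [complement / identity]

P & (Q | T)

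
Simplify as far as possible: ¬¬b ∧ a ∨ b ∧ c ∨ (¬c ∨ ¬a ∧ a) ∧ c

¬¬b ∧ a ∨ b ∧ c ∨ (¬c ∨ ¬a ∧ a) ∧ c
= b ∧ a ∨ b ∧ c ∨ (¬c ∨ ¬a ∧ a) ∧ c   — double negation
= b ∧ a ∨ b ∧ c ∨ ¬c ∧ c   — complement / identity
= b ∧ a ∨ b ∧ c   — complement / identity
= (a ∨ c) ∧ b   — distribution

(a ∨ c) ∧ b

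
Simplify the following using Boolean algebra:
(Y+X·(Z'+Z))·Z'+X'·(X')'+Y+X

Y+X

(Y+X·(Z'+Z))·Z'+X'·(X')'+Y+X
= (Y+X)·Z'+X'·(X')'+Y+X
= (Y+X)·Z'+X'·X+Y+X
= (Y+X)·Z'+Y+X
= Y+X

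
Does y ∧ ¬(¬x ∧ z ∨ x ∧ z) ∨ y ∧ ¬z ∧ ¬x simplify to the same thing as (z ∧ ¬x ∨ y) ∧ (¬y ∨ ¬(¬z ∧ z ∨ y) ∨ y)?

E1: y ∧ ¬(¬x ∧ z ∨ x ∧ z) ∨ y ∧ ¬z ∧ ¬x
    = y ∧ ¬z ∨ y ∧ ¬z ∧ ¬x   (distribution)
    = y ∧ ¬z   (absorption)
E2: (z ∧ ¬x ∨ y) ∧ (¬y ∨ ¬(¬z ∧ z ∨ y) ∨ y)
    = (z ∧ ¬x ∨ y) ∧ (¬y ∨ ¬y ∨ y)   (complement / identity)
    = (z ∧ ¬x ∨ y) ∧ (¬y ∨ y)   (idempotence)
    = z ∧ ¬x ∨ y   (complement / identity)
These differ: at x=0, y=1, z=1, E1 = 0 but E2 = 1.

No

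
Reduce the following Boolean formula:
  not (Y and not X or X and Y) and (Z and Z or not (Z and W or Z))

not (Y and not X or X and Y) and (Z and Z or not (Z and W or Z))
= not Y and (Z and Z or not (Z and W or Z))   (distribution)
= not Y and (Z and Z or not Z)   (absorption)
= not Y and (Z or not Z)   (idempotence)
= not Y   (complement / identity)

not Y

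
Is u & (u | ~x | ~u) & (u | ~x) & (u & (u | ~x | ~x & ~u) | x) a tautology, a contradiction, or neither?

neither

u & (u | ~x | ~u) & (u | ~x) & (u & (u | ~x | ~x & ~u) | x)
= u & (u | ~x | ~u) & (u | ~x) & (u & (u | ~x) | x)   (absorption)
= u & (u | ~x) & (u & (u | ~x) | x)   (absorption)
= u & (u | ~x)   (absorption)
= u   (absorption)
This depends on u, so it is not a constant.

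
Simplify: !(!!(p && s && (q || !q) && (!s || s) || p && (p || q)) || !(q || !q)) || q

!(!!(p && s && (q || !q) && (!s || s) || p && (p || q)) || !(q || !q)) || q
= !(!!(p && s && (q || !q) && (!s || s) || p) || !(q || !q)) || q
= !(p && s && (q || !q) && (!s || s) || p) && (q || !q) || q
= !(p && s && (!s || s) || p) && (q || !q) || q
= !(p && s || p) && (q || !q) || q
= !p && (q || !q) || q
= !p || q

!p || q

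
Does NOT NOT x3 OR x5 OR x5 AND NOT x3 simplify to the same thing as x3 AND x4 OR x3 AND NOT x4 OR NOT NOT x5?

E1: NOT NOT x3 OR x5 OR x5 AND NOT x3
    = x3 OR x5 OR x5 AND NOT x3   (double negation)
    = x3 OR x5   (absorption)
E2: x3 AND x4 OR x3 AND NOT x4 OR NOT NOT x5
    = x3 OR NOT NOT x5   (distribution)
    = x3 OR x5   (double negation)
Both reduce to x3 OR x5, so they are equivalent.

Yes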